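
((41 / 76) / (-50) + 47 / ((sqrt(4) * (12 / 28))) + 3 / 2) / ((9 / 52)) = 8347001 / 25650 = 325.42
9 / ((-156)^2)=1 / 2704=0.00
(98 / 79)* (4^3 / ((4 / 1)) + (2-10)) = 784 / 79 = 9.92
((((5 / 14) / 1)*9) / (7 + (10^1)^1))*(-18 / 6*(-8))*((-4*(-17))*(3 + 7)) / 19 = 21600 / 133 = 162.41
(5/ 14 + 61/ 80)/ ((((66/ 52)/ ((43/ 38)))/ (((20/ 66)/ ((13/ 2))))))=43/ 924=0.05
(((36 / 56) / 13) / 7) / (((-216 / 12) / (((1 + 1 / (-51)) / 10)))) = -5 / 129948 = -0.00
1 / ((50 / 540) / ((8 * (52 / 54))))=416 / 5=83.20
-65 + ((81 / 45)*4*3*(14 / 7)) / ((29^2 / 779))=-105061 / 4205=-24.98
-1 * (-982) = 982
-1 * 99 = -99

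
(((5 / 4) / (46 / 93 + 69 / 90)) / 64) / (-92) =-775 / 4604416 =-0.00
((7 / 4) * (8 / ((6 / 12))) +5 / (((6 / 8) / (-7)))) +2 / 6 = -18.33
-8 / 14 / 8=-1 / 14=-0.07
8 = 8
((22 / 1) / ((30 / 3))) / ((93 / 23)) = 253 / 465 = 0.54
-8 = -8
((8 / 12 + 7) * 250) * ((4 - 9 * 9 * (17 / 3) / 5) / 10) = -50485 / 3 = -16828.33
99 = 99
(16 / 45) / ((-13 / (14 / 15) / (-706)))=158144 / 8775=18.02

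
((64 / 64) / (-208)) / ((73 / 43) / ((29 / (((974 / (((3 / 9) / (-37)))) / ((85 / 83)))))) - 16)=105995 / 136605798368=0.00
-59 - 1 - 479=-539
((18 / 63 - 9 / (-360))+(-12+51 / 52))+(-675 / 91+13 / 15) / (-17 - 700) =-83772293 / 7829640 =-10.70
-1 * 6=-6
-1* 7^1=-7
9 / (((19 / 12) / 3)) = 324 / 19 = 17.05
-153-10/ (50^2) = -38251/ 250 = -153.00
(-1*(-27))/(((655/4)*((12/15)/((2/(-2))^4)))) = 27/131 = 0.21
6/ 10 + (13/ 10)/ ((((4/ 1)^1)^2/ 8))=5/ 4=1.25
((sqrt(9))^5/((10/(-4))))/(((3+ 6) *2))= -27/5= -5.40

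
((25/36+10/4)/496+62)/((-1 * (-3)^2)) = -1107187/160704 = -6.89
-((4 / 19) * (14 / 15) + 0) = -56 / 285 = -0.20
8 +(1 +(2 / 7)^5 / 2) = 151279 / 16807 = 9.00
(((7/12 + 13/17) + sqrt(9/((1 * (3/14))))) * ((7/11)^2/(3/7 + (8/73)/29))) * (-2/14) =-103733 * sqrt(42)/775247 - 2593325/14377308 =-1.05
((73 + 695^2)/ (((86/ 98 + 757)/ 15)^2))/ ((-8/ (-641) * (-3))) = -2534685098925/ 501484544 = -5054.36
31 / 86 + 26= 2267 / 86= 26.36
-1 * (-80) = 80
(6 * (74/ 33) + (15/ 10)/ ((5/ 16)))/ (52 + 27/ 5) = 1004/ 3157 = 0.32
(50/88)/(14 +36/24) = 25/682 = 0.04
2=2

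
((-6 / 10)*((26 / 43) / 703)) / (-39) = 2 / 151145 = 0.00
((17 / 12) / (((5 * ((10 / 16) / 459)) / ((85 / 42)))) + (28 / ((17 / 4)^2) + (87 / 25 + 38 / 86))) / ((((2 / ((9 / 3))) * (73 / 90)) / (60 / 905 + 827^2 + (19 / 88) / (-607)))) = 165628867968587037852567 / 306977921271560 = 539546516.19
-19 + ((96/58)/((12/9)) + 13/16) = -7863/464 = -16.95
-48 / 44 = -12 / 11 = -1.09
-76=-76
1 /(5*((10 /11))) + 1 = 61 /50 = 1.22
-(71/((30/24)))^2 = -80656/25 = -3226.24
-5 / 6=-0.83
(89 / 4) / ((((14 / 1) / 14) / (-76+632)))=12371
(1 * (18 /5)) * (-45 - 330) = -1350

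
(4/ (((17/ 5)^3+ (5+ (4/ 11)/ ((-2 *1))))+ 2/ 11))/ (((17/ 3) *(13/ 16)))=4000/ 203983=0.02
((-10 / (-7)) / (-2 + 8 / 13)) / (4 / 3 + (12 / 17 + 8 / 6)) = -1105 / 3612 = -0.31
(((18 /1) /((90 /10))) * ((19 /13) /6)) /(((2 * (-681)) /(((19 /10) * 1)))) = -361 /531180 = -0.00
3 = 3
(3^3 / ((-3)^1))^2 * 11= 891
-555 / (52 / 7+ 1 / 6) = -23310 / 319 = -73.07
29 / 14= 2.07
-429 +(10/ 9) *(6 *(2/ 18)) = -11563/ 27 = -428.26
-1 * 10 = -10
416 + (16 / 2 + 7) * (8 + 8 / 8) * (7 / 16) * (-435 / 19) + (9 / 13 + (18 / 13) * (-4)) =-3719095 / 3952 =-941.07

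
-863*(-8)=6904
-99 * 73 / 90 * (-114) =45771 / 5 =9154.20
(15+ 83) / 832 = 49 / 416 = 0.12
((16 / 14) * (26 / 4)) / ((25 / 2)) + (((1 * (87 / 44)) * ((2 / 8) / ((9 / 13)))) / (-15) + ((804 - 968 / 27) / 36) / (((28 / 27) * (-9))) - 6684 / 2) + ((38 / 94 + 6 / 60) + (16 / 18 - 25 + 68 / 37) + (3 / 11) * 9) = -1326405962999 / 394405200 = -3363.05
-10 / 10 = -1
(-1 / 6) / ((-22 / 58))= 29 / 66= 0.44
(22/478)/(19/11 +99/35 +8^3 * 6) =4235/283089286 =0.00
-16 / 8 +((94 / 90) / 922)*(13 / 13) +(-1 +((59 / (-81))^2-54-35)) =-2766569647 / 30246210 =-91.47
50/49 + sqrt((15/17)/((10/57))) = 50/49 + 3 * sqrt(646)/34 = 3.26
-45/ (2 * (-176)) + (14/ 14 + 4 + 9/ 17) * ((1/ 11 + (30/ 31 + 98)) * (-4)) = -23906189/ 10912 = -2190.82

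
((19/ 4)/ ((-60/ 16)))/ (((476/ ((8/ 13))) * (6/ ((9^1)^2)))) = -171/ 7735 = -0.02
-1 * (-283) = 283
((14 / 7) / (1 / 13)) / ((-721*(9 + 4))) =-2 / 721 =-0.00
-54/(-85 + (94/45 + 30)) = 2430/2381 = 1.02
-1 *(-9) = 9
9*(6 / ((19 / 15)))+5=905 / 19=47.63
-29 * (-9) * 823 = 214803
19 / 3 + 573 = 1738 / 3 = 579.33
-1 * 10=-10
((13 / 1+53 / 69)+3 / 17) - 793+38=-869258 / 1173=-741.06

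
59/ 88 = 0.67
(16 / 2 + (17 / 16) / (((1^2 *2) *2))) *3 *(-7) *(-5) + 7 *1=874.89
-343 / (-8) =343 / 8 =42.88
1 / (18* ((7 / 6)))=1 / 21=0.05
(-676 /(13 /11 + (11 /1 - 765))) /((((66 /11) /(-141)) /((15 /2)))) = -7755 /49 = -158.27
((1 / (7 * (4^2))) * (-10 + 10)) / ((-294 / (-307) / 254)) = 0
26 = 26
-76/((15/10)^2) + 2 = -286/9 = -31.78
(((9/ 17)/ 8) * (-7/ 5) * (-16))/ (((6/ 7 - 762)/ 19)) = -0.04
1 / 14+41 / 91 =95 / 182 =0.52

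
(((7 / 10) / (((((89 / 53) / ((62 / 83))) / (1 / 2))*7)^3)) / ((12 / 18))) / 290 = 13305584121 / 114558777549172600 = 0.00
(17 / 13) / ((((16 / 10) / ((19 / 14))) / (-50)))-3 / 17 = -688559 / 12376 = -55.64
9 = 9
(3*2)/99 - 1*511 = -16861/33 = -510.94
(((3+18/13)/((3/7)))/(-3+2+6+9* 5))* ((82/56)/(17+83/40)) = 779/49595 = 0.02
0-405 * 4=-1620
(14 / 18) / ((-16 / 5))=-35 / 144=-0.24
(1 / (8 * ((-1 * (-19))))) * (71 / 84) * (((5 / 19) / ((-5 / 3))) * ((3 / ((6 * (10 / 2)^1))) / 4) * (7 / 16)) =-71 / 7393280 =-0.00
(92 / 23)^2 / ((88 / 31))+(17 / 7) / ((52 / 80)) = 9.37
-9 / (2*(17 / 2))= -9 / 17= -0.53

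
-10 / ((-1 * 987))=10 / 987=0.01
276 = 276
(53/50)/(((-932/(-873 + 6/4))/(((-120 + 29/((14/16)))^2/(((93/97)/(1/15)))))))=519.96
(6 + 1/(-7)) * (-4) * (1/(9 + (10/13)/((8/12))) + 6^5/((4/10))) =-105209813/231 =-455453.74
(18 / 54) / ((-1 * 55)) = -1 / 165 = -0.01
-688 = -688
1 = 1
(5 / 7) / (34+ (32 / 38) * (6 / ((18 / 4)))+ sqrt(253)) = 7410 / 289637-16245 * sqrt(253) / 22302049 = 0.01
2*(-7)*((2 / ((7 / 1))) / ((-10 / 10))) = 4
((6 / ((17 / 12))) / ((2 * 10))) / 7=18 / 595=0.03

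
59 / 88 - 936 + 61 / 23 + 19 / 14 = -13194945 / 14168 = -931.32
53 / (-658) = -53 / 658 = -0.08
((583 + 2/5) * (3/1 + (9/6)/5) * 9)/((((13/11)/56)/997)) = 266034985524/325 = 818569186.23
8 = 8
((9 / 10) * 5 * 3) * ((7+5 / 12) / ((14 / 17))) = 13617 / 112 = 121.58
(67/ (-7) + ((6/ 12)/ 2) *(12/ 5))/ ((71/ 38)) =-11932/ 2485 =-4.80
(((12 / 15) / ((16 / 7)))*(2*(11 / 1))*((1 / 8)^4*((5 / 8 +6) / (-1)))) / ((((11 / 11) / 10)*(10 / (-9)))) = 36729 / 327680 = 0.11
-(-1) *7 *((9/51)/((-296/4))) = -21/1258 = -0.02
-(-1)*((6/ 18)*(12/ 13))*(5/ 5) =4/ 13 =0.31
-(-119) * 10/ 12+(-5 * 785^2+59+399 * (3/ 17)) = -314251435/ 102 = -3080896.42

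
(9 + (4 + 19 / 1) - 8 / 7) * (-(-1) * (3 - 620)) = -133272 / 7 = -19038.86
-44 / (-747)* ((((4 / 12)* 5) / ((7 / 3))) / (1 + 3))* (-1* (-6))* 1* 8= 0.50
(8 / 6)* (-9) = -12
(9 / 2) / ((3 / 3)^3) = 9 / 2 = 4.50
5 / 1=5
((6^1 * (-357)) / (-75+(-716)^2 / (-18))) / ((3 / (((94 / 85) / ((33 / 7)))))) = 82908 / 14135165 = 0.01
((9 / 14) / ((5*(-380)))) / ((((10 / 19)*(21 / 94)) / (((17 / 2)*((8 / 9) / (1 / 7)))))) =-799 / 5250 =-0.15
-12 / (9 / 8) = -32 / 3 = -10.67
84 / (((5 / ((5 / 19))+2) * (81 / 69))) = 92 / 27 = 3.41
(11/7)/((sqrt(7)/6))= 66 * sqrt(7)/49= 3.56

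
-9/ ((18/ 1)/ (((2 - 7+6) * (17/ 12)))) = -17/ 24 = -0.71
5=5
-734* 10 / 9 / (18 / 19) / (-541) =69730 / 43821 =1.59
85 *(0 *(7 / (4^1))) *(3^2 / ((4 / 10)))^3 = 0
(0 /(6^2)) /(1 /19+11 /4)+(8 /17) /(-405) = -8 /6885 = -0.00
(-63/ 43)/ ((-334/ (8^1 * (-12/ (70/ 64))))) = -13824/ 35905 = -0.39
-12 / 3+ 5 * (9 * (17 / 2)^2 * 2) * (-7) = -91043 / 2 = -45521.50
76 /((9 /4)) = 304 /9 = 33.78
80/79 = 1.01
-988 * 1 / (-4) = 247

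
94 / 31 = 3.03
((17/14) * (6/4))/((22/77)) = 51/8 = 6.38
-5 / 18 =-0.28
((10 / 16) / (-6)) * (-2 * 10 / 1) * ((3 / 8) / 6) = 25 / 192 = 0.13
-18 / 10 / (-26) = 9 / 130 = 0.07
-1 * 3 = -3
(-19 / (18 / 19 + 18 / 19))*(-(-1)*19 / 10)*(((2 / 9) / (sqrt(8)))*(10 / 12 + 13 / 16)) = -541861*sqrt(2) / 311040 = -2.46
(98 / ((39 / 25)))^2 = 6002500 / 1521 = 3946.42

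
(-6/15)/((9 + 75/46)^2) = -4232/1195605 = -0.00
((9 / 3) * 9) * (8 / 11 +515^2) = 78772041 / 11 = 7161094.64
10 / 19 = 0.53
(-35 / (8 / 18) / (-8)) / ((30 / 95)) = 1995 / 64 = 31.17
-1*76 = -76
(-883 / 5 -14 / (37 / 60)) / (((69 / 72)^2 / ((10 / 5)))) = -42475392 / 97865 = -434.02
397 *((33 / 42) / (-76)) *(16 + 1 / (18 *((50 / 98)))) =-31656383 / 478800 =-66.12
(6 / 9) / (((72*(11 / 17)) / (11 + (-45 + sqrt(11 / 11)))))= -17 / 36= -0.47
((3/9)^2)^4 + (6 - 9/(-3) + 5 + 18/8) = 426469/26244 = 16.25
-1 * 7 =-7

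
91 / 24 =3.79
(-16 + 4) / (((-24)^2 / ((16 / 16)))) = -1 / 48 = -0.02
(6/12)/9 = 0.06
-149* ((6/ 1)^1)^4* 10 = -1931040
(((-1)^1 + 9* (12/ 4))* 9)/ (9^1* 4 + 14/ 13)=1521/ 241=6.31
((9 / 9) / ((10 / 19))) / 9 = 0.21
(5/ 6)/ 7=5/ 42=0.12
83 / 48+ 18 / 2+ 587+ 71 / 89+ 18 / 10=12822983 / 21360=600.33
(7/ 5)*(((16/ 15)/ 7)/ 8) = 2/ 75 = 0.03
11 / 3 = 3.67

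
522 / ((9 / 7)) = 406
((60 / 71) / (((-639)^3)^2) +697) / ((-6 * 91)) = -1122987755736847862489 / 879700594881375800442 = -1.28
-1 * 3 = -3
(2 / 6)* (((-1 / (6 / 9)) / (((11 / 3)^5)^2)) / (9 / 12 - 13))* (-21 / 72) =-19683 / 726247888828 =-0.00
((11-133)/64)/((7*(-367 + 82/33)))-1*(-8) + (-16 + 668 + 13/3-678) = -110468297/8083488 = -13.67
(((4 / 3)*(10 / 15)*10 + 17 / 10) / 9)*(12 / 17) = 1906 / 2295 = 0.83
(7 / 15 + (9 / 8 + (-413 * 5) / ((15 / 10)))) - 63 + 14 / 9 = -517147 / 360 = -1436.52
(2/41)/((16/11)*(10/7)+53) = 154/173881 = 0.00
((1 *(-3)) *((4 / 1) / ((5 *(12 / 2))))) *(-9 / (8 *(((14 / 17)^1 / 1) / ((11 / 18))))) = 187 / 560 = 0.33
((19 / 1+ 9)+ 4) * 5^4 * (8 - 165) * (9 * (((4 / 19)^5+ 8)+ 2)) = -699774515640000 / 2476099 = -282611687.03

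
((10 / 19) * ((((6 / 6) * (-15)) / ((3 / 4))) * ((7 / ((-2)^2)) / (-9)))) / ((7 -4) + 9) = 175 / 1026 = 0.17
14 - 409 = -395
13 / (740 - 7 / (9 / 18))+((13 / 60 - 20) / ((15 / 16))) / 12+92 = 14743871 / 163350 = 90.26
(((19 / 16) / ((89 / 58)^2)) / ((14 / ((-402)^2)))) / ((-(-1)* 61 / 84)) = 3873405474 / 483181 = 8016.47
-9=-9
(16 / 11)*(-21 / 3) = -112 / 11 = -10.18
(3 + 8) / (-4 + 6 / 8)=-44 / 13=-3.38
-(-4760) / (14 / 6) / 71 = 2040 / 71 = 28.73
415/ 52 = 7.98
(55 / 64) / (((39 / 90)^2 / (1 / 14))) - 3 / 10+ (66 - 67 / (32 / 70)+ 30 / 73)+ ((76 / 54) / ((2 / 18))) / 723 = -80.11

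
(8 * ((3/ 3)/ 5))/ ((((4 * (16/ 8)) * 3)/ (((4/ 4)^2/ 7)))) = 1/ 105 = 0.01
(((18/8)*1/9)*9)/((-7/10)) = -45/14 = -3.21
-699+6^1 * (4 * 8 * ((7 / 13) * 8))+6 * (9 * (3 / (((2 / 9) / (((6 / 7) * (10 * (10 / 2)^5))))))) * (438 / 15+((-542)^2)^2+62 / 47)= 7207209675348456697785 / 4277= 1685108645159798152.39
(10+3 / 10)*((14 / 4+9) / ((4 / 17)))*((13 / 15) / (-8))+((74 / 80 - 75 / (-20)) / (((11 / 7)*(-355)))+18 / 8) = -38876437 / 681600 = -57.04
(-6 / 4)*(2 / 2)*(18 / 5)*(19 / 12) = -171 / 20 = -8.55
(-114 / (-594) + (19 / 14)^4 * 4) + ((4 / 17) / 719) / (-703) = 112429976948911 / 8169970394124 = 13.76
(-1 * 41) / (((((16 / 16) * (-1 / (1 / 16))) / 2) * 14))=41 / 112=0.37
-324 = -324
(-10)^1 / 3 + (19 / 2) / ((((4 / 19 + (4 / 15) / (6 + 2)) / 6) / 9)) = 875840 / 417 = 2100.34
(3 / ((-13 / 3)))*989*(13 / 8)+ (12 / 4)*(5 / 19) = -168999 / 152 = -1111.84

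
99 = 99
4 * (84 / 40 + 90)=1842 / 5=368.40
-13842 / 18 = -769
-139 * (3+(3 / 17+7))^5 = -21539981000927 / 1419857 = -15170528.44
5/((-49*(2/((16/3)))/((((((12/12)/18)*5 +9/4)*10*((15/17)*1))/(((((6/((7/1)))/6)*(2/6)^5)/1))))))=-175500/17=-10323.53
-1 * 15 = -15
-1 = -1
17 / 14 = 1.21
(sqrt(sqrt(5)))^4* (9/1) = 45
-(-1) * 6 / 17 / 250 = 3 / 2125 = 0.00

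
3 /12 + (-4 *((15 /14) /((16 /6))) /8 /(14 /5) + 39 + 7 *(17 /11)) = 1724677 /34496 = 50.00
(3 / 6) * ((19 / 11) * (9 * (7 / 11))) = 1197 / 242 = 4.95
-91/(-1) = 91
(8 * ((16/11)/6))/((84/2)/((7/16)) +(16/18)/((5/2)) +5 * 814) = 480/1031173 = 0.00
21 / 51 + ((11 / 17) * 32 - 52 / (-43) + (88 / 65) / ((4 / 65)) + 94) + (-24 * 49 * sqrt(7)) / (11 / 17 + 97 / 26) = -572.39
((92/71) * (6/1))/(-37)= -552/2627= -0.21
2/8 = 1/4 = 0.25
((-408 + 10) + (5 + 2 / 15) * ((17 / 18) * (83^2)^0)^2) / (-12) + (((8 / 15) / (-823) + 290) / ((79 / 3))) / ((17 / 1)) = 2155100020691 / 64460454480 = 33.43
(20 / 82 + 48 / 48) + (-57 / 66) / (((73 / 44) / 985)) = -1530907 / 2993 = -511.50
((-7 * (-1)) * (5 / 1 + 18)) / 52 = 161 / 52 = 3.10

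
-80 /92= -20 /23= -0.87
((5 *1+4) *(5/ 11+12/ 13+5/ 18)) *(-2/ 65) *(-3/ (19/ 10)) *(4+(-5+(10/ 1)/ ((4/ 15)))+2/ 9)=2816521/ 105963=26.58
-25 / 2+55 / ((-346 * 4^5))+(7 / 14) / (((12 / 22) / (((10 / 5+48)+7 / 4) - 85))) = -45683237 / 1062912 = -42.98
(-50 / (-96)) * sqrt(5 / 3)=25 * sqrt(15) / 144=0.67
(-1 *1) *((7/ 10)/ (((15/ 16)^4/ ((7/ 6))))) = -802816/ 759375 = -1.06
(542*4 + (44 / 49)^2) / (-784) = -650913 / 235298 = -2.77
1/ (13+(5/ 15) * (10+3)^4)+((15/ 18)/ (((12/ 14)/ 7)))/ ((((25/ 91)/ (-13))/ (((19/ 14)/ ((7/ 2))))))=-32142083/ 257400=-124.87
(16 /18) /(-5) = -8 /45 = -0.18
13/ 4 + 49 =209/ 4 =52.25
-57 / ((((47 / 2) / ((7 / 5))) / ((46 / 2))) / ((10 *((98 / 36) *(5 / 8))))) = -749455 / 564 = -1328.82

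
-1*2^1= -2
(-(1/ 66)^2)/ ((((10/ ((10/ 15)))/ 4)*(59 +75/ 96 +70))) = -32/ 67839255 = -0.00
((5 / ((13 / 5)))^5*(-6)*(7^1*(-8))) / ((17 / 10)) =32812500000 / 6311981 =5198.45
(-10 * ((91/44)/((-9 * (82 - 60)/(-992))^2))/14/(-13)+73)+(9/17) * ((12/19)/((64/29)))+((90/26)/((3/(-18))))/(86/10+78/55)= 73.93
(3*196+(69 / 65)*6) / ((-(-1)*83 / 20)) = 154536 / 1079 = 143.22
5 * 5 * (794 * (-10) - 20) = -199000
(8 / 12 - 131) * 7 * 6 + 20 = -5454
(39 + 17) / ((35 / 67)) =536 / 5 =107.20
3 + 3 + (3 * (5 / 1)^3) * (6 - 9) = -1119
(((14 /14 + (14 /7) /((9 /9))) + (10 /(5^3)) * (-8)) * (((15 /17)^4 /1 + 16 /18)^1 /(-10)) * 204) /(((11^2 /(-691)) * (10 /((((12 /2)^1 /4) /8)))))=4165083347 /540430000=7.71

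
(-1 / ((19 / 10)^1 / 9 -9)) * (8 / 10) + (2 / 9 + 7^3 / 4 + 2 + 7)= 95.06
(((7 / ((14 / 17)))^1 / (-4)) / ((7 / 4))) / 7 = -0.17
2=2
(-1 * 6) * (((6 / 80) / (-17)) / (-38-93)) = -9 / 44540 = -0.00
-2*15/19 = -30/19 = -1.58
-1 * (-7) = 7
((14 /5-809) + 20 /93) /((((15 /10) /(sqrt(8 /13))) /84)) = -41975696 * sqrt(26) /6045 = -35406.93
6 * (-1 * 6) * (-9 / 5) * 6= 1944 / 5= 388.80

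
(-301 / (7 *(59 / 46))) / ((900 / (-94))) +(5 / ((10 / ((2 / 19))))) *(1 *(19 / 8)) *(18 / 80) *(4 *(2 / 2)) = 767623 / 212400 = 3.61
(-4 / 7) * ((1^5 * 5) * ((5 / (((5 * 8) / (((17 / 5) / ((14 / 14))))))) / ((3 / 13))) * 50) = -5525 / 21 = -263.10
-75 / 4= -18.75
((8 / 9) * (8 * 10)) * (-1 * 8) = -5120 / 9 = -568.89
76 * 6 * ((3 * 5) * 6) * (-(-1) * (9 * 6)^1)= 2216160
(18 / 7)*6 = 108 / 7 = 15.43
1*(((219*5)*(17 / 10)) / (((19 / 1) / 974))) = 95426.37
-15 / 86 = -0.17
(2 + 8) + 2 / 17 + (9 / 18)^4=2769 / 272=10.18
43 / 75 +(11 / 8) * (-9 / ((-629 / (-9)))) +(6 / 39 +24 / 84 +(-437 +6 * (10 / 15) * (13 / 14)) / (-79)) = 6.32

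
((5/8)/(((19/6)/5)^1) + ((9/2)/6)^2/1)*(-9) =-4239/304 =-13.94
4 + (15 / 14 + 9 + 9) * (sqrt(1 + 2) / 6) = 4 + 89 * sqrt(3) / 28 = 9.51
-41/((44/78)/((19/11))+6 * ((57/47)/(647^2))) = -125.53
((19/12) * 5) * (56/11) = 40.30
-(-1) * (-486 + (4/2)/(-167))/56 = -20291/2338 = -8.68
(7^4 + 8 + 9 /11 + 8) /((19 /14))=372344 /209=1781.55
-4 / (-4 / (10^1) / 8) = 80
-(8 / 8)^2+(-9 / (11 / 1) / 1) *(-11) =8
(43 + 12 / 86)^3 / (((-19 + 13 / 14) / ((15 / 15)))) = -89363419250 / 20115271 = -4442.57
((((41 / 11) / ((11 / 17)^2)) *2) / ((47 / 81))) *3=5758614 / 62557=92.05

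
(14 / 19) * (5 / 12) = 35 / 114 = 0.31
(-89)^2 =7921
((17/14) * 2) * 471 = 8007/7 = 1143.86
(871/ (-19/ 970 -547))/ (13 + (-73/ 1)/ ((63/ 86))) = 53226810/ 2896594531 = 0.02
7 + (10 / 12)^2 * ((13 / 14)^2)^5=76338635350177 / 10413167579136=7.33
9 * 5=45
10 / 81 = 0.12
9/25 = 0.36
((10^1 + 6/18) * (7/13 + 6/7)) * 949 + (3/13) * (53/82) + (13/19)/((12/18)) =2910759911/212667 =13686.94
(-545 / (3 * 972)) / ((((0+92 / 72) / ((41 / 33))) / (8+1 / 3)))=-558625 / 368874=-1.51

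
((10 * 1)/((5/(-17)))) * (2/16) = -17/4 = -4.25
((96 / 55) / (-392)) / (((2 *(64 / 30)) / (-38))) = 171 / 4312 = 0.04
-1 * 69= -69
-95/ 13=-7.31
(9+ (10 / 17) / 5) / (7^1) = 155 / 119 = 1.30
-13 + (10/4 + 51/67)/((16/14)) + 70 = 64163/1072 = 59.85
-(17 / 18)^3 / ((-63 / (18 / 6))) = 4913 / 122472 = 0.04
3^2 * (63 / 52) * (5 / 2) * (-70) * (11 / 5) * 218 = -23794155 / 26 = -915159.81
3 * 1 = 3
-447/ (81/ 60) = -2980/ 9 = -331.11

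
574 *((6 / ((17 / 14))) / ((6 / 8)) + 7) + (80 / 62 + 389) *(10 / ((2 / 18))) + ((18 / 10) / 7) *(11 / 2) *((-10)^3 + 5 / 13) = 3981585261 / 95914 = 41512.03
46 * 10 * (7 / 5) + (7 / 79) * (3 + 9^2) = 651.44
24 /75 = 8 /25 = 0.32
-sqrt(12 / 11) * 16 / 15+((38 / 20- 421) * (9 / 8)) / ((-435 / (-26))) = -163449 / 5800- 32 * sqrt(33) / 165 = -29.29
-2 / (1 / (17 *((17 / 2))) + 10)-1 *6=-8965 / 1446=-6.20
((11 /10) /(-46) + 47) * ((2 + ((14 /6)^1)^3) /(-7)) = -136171 /1380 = -98.67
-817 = -817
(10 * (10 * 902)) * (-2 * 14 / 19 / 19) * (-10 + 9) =6996.12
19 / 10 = 1.90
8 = 8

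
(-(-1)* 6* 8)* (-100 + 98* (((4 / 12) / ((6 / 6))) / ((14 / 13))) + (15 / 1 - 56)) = -5312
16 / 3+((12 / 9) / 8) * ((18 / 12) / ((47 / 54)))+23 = 8071 / 282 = 28.62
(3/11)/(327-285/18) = 18/20537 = 0.00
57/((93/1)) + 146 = 4545/31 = 146.61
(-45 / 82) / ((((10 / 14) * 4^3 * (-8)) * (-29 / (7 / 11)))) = -441 / 13392896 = -0.00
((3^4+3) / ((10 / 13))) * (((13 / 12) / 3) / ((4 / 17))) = 20111 / 120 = 167.59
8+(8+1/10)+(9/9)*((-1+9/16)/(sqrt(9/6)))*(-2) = 7*sqrt(6)/24+161/10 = 16.81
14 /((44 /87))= 609 /22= 27.68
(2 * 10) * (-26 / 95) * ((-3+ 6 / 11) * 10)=28080 / 209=134.35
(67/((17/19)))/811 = 1273/13787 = 0.09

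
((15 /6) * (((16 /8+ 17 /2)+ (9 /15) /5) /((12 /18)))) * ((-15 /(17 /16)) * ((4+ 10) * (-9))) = 1204308 /17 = 70841.65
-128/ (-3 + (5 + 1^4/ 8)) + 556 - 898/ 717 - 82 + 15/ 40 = 40261463/ 97512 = 412.89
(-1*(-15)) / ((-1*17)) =-15 / 17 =-0.88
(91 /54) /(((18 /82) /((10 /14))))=2665 /486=5.48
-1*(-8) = 8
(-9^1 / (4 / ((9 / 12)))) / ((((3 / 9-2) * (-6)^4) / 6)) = 3 / 640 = 0.00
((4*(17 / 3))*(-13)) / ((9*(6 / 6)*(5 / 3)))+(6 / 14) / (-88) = -544679 / 27720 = -19.65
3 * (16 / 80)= 3 / 5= 0.60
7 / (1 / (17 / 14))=17 / 2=8.50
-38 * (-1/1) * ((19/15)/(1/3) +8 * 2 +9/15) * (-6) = -23256/5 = -4651.20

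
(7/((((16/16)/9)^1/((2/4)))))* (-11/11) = -63/2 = -31.50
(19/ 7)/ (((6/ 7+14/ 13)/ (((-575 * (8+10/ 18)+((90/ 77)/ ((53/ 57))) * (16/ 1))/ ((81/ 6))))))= -44447046085/ 87268104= -509.32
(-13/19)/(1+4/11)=-143/285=-0.50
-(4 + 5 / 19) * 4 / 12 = -27 / 19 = -1.42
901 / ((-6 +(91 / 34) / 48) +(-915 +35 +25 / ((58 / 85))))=-42642528 / 40195969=-1.06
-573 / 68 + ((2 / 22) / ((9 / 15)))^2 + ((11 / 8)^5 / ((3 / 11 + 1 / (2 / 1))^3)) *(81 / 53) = 9147898029553 / 1161476591616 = 7.88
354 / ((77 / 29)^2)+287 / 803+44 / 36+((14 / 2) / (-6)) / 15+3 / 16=16174298303 / 311628240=51.90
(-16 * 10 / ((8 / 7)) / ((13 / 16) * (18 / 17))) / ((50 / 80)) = -30464 / 117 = -260.38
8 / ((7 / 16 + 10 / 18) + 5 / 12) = 1152 / 203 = 5.67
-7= -7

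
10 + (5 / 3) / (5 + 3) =10.21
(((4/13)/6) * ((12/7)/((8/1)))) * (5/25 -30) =-149/455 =-0.33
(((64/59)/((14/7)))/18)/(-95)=-16/50445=-0.00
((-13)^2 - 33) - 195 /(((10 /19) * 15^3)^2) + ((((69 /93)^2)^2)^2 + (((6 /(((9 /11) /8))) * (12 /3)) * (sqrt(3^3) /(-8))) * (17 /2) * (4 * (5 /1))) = 8814174926999064726887 /64766413155675937500 - 14960 * sqrt(3) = -25775.39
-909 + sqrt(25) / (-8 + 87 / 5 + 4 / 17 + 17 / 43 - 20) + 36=-31828649 / 36438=-873.50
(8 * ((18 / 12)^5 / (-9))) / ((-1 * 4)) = 27 / 16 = 1.69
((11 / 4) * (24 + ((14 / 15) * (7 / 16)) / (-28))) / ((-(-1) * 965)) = 126643 / 1852800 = 0.07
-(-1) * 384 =384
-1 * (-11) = 11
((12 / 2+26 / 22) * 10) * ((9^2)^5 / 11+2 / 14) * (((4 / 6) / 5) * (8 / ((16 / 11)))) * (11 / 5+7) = 177393643265224 / 1155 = 153587569926.60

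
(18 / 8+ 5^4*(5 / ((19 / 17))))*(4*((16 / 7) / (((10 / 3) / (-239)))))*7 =-1219880856 / 95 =-12840851.12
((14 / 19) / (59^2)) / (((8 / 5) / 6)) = 105 / 132278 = 0.00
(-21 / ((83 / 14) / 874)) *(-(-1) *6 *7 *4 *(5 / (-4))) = 53960760 / 83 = 650129.64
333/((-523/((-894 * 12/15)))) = 1190808/2615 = 455.38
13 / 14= 0.93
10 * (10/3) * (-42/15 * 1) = -280/3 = -93.33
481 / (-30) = -481 / 30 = -16.03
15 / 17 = 0.88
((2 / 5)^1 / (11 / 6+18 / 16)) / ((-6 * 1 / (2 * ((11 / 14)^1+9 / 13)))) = -2152 / 32305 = -0.07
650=650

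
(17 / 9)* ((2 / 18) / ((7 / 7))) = 17 / 81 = 0.21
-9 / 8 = -1.12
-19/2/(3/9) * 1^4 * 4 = -114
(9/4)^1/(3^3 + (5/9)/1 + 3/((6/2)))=81/1028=0.08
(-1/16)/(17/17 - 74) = 1/1168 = 0.00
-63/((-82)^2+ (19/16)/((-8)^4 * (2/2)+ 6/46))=-94964688/10135596661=-0.01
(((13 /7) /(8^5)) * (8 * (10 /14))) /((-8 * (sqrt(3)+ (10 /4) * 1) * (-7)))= 25 /5619712-5 * sqrt(3) /2809856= 0.00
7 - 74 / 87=535 / 87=6.15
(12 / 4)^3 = 27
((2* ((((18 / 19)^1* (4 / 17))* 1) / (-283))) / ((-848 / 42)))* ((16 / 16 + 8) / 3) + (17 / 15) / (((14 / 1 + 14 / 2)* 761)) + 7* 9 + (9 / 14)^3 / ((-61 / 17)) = 1747462639833688063 / 27770003855579160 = 62.93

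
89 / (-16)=-89 / 16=-5.56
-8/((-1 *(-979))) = -8/979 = -0.01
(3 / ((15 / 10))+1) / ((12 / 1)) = 1 / 4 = 0.25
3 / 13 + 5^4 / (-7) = -8104 / 91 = -89.05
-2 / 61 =-0.03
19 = 19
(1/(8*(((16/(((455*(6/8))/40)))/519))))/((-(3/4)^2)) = -15743/256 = -61.50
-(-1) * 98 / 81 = 98 / 81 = 1.21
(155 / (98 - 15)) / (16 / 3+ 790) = 465 / 198038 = 0.00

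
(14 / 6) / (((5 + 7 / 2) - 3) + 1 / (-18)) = 3 / 7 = 0.43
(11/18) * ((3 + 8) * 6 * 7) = 847/3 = 282.33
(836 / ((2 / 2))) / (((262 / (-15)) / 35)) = -219450 / 131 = -1675.19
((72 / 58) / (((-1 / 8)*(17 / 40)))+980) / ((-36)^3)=-117905 / 5750352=-0.02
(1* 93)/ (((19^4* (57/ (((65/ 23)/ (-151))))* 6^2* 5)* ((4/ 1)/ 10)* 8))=-0.00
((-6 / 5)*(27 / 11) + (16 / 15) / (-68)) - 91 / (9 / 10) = -875768 / 8415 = -104.07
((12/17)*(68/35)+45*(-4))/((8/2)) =-1563/35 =-44.66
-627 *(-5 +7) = -1254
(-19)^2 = 361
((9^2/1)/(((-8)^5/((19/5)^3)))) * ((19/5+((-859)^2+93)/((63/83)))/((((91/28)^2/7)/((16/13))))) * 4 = -18905761184517/43940000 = -430263.11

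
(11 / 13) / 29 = 11 / 377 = 0.03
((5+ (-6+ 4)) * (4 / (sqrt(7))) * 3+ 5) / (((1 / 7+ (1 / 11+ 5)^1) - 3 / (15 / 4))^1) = 1925 / 1707+ 660 * sqrt(7) / 569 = 4.20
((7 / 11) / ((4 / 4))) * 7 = 49 / 11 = 4.45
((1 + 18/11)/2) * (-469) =-13601/22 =-618.23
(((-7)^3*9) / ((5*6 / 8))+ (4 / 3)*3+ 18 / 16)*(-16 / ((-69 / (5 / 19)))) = -65446 / 1311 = -49.92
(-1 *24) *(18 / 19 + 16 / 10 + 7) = -229.14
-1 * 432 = -432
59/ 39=1.51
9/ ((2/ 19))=171/ 2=85.50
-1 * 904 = -904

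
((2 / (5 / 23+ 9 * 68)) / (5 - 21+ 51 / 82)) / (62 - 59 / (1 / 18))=943 / 4439035250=0.00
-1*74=-74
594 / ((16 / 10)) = 1485 / 4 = 371.25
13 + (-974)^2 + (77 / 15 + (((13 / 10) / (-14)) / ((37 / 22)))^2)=19091805408787 / 20124300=948694.14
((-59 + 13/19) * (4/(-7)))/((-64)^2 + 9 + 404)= 0.01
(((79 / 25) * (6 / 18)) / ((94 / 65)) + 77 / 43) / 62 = 152731 / 3759060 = 0.04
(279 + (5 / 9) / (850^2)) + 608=1153543501 / 1300500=887.00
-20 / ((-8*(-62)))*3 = -15 / 124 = -0.12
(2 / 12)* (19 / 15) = 19 / 90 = 0.21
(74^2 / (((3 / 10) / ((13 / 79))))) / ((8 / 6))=177970 / 79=2252.78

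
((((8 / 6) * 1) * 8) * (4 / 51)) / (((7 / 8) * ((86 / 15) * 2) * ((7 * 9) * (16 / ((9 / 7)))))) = 80 / 752199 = 0.00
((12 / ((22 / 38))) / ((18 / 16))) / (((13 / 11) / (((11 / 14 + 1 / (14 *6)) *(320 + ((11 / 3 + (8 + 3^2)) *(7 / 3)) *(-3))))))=5356784 / 2457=2180.21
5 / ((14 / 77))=27.50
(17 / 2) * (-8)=-68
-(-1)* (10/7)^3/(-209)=-1000/71687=-0.01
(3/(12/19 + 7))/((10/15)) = 171/290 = 0.59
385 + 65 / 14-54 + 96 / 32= 338.64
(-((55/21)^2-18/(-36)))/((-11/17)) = 110347/9702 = 11.37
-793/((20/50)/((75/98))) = -297375/196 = -1517.22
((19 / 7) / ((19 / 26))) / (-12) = -13 / 42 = -0.31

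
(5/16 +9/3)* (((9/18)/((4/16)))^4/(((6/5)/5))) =1325/6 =220.83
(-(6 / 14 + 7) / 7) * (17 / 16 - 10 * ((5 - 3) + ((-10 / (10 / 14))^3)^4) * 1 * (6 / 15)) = 47169335096247715 / 196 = 240659872940039.36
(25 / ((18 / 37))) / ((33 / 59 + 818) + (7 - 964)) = -54575 / 147024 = -0.37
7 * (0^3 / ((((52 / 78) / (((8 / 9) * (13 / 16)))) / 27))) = 0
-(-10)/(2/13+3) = 130/41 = 3.17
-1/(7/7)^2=-1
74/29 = 2.55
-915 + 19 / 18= -913.94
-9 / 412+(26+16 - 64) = -22.02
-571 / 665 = -0.86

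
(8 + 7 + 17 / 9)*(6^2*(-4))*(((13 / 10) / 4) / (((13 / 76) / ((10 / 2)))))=-23104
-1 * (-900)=900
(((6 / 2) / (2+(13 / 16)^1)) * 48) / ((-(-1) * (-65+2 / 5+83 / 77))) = -2464 / 3057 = -0.81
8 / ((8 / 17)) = 17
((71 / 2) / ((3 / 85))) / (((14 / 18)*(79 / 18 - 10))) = -162945 / 707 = -230.47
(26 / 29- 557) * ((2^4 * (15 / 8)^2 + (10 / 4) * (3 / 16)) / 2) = -29270505 / 1856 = -15770.75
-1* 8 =-8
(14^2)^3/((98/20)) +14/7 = 1536642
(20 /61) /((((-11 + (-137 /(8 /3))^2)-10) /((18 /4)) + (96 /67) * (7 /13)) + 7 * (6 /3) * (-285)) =-0.00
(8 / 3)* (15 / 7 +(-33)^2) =20368 / 7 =2909.71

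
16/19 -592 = -11232/19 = -591.16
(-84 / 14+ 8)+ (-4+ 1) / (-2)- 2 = 3 / 2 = 1.50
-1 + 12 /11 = 1 /11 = 0.09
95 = 95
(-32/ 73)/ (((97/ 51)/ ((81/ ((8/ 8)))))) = -132192/ 7081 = -18.67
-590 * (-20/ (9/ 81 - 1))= -13275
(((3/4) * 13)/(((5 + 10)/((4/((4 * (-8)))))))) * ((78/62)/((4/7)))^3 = -264503421/305059840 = -0.87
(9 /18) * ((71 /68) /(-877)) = -71 /119272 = -0.00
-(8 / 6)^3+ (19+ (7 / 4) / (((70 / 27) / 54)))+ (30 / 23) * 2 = 691649 / 12420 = 55.69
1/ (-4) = -1/ 4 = -0.25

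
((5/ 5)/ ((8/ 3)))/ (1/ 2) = 3/ 4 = 0.75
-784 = -784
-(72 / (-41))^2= -5184 / 1681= -3.08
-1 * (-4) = 4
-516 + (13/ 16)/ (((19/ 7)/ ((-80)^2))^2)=1630533724/ 361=4516713.92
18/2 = 9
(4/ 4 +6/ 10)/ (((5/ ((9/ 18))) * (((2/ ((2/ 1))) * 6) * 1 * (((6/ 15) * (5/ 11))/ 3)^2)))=363/ 50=7.26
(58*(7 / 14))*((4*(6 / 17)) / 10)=348 / 85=4.09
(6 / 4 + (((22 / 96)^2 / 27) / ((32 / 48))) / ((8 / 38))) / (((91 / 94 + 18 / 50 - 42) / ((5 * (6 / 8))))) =-1475394625 / 10570272768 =-0.14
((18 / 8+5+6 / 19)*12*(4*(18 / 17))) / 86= 62100 / 13889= 4.47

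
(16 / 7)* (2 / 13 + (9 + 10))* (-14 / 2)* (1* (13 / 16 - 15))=56523 / 13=4347.92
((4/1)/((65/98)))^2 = 153664/4225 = 36.37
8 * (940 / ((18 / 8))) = 30080 / 9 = 3342.22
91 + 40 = 131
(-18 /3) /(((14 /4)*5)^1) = -0.34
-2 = -2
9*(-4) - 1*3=-39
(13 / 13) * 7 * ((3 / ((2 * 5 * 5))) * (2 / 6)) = 7 / 50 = 0.14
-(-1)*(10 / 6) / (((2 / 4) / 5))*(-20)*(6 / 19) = -2000 / 19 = -105.26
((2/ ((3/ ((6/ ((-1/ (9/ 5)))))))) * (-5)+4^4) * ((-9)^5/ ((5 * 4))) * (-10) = 8621154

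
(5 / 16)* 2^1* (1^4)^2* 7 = 35 / 8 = 4.38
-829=-829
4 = 4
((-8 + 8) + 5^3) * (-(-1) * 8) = 1000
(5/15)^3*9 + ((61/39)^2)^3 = 14.98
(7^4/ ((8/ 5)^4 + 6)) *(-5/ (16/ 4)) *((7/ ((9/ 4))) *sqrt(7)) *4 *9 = -70843.65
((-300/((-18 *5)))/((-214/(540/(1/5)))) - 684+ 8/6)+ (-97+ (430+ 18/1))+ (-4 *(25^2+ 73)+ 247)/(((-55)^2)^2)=-219551109014/587470125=-373.72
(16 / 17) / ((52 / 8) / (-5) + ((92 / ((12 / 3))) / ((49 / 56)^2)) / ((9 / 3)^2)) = 70560 / 152779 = 0.46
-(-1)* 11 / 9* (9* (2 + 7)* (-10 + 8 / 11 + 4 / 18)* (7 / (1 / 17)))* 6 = -639744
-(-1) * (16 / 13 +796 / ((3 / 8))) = 2123.90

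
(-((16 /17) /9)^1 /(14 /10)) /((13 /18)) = -160 /1547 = -0.10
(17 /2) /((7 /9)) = 153 /14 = 10.93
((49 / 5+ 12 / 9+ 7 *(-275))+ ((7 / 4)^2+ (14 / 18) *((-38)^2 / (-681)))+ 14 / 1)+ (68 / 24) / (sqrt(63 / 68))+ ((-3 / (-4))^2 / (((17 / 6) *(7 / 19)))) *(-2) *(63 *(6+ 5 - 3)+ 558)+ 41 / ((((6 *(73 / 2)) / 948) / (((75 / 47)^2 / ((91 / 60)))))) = -335764570979751241 / 122317472375280+ 17 *sqrt(119) / 63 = -2742.08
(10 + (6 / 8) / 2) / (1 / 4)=83 / 2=41.50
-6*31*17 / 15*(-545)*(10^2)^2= 1148860000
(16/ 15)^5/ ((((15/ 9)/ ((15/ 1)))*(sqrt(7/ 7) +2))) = 4.14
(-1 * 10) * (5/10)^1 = -5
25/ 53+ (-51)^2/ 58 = 139303/ 3074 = 45.32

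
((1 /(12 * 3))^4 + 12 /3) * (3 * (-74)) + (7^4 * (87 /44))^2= 763386514774619 /33872256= 22537220.87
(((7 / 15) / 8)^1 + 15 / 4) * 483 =73577 / 40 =1839.42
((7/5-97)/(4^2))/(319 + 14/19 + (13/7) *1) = -31787/1710880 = -0.02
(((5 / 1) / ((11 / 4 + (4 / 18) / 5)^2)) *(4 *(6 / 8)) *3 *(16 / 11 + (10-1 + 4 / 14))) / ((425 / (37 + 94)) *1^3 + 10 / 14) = 15.64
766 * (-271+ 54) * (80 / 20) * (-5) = 3324440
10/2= 5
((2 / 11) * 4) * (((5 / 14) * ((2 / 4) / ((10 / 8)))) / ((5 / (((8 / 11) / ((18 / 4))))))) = 128 / 38115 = 0.00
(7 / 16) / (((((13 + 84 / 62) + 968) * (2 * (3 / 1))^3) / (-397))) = -0.00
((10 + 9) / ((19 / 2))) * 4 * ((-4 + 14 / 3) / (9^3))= 16 / 2187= 0.01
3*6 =18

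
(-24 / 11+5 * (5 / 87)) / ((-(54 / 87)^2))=52577 / 10692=4.92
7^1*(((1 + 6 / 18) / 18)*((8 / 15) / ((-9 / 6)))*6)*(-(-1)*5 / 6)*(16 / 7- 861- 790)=1519.80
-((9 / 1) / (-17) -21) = 366 / 17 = 21.53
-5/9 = -0.56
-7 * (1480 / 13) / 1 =-796.92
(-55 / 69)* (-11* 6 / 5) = 242 / 23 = 10.52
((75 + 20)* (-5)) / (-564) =475 / 564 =0.84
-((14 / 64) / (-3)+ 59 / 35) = -5419 / 3360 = -1.61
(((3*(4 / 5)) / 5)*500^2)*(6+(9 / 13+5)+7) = 29160000 / 13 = 2243076.92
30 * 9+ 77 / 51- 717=-22720 / 51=-445.49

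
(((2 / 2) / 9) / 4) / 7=1 / 252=0.00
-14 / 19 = -0.74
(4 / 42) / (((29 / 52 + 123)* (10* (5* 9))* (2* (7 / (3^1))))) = 0.00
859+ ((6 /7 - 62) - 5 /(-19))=106150 /133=798.12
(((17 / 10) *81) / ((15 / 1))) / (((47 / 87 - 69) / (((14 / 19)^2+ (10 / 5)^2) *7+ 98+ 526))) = -87.94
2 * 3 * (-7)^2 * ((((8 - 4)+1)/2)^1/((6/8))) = 980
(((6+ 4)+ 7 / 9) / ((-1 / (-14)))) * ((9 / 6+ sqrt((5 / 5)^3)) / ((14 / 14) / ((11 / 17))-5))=-37345 / 342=-109.20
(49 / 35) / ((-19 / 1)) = -7 / 95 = -0.07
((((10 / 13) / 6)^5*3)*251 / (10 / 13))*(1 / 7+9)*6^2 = 20080000 / 1799343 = 11.16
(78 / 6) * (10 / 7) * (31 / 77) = 4030 / 539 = 7.48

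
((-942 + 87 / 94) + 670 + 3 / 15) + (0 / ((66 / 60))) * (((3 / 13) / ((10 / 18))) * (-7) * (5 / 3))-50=-150811 / 470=-320.87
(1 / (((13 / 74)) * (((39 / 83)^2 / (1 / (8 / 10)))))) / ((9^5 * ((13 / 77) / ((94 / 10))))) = 922457767 / 30356972802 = 0.03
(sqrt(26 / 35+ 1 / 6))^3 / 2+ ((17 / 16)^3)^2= 1.87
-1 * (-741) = 741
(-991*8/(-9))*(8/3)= 63424/27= 2349.04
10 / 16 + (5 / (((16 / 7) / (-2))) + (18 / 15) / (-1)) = -4.95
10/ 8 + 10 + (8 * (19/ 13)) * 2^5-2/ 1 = 19937/ 52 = 383.40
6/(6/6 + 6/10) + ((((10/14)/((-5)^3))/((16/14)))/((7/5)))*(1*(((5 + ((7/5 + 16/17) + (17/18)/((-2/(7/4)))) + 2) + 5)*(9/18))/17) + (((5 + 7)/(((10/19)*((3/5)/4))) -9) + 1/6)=17119269779/116524800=146.92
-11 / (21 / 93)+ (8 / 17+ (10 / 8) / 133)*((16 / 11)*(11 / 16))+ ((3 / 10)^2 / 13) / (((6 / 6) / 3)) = -35428507 / 734825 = -48.21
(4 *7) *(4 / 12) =28 / 3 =9.33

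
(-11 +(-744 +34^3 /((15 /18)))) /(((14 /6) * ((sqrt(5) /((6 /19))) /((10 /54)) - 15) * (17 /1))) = 4640980 /327131 +26453586 * sqrt(5) /1635655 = 50.35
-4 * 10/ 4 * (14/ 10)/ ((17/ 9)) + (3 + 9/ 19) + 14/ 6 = -1555/ 969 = -1.60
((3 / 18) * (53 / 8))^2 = 2809 / 2304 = 1.22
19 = 19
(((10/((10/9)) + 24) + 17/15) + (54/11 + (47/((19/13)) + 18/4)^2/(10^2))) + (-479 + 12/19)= -2029441423/4765200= -425.89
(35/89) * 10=350/89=3.93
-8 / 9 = -0.89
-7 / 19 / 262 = -7 / 4978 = -0.00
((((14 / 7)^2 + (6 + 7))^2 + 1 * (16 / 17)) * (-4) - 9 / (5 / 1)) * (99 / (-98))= 9774567 / 8330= 1173.42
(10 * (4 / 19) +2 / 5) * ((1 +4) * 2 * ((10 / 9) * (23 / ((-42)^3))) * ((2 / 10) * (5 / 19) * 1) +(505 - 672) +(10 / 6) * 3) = -8722649323 / 21492135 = -405.85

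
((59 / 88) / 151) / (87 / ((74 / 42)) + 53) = 2183 / 50334944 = 0.00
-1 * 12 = -12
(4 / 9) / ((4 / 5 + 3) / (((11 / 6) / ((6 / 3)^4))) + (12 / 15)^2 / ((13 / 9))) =3575 / 270324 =0.01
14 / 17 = 0.82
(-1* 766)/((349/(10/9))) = -7660/3141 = -2.44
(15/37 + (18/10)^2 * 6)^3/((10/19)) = 117532703160567/7914531250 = 14850.24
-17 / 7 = -2.43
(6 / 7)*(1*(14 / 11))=12 / 11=1.09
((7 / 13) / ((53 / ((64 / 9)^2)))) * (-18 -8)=-57344 / 4293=-13.36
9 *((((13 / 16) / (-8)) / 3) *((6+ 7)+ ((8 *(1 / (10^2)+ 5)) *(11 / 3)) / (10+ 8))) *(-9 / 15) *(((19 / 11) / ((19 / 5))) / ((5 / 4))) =30953 / 22000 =1.41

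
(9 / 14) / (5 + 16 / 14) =9 / 86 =0.10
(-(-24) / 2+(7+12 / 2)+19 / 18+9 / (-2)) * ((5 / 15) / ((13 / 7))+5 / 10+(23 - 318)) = -2226829 / 351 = -6344.24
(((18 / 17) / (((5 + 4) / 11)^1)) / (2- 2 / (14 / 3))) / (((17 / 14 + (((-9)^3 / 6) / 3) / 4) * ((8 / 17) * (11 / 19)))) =-0.34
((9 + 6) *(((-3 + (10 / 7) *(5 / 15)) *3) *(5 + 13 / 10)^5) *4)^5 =-5821154925805287434623411197719863383481406778936951 / 3125000000000000000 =-1862769576257691979079492000000000.00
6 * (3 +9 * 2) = 126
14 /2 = 7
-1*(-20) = 20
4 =4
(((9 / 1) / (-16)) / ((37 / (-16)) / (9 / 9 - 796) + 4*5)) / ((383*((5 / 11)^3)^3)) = -0.09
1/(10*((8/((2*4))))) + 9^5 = 590491/10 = 59049.10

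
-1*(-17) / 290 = 17 / 290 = 0.06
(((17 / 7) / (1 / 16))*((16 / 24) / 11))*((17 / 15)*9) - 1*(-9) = 12713 / 385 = 33.02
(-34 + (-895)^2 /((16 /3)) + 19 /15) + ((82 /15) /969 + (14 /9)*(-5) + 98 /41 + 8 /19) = 477239029231 /3178320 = 150154.49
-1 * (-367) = 367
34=34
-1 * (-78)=78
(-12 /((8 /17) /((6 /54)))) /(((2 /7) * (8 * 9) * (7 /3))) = -17 /288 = -0.06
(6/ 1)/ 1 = 6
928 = 928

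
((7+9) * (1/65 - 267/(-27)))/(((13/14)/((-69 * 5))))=-29850688/507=-58877.10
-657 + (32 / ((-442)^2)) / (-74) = -1187275873 / 1807117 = -657.00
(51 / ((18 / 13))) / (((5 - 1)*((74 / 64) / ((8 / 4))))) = 1768 / 111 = 15.93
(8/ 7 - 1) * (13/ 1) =1.86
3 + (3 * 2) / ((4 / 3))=15 / 2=7.50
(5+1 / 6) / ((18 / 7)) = 217 / 108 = 2.01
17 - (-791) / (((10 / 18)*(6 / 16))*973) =14527 / 695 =20.90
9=9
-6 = -6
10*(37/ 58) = 185/ 29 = 6.38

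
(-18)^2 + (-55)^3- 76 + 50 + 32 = -166045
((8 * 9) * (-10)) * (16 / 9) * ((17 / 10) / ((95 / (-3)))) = 6528 / 95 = 68.72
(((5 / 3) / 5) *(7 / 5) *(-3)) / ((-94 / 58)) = 203 / 235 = 0.86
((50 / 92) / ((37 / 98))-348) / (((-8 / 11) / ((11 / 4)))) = 35685683 / 27232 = 1310.43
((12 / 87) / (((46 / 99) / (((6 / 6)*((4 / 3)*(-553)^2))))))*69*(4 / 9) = 107644768 / 29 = 3711888.55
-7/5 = -1.40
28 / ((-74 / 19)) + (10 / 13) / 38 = -65517 / 9139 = -7.17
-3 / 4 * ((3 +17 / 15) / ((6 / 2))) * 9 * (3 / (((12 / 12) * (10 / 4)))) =-11.16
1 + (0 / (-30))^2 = 1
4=4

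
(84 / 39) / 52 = 7 / 169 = 0.04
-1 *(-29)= 29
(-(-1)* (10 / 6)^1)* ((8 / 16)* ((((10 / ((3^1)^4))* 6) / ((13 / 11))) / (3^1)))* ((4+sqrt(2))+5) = 550* sqrt(2) / 3159+550 / 351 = 1.81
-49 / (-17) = 49 / 17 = 2.88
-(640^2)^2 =-167772160000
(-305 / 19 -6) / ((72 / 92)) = -9637 / 342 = -28.18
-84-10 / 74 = -3113 / 37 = -84.14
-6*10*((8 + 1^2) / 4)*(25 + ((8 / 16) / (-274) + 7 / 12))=-473130 / 137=-3453.50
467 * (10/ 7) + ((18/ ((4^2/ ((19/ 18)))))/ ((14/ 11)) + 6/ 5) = 749589/ 1120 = 669.28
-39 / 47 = -0.83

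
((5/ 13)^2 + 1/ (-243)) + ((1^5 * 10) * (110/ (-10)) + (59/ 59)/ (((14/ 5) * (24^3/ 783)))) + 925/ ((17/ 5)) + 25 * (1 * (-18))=-1440111701429/ 5004260352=-287.78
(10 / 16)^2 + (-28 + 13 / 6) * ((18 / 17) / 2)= -14455 / 1088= -13.29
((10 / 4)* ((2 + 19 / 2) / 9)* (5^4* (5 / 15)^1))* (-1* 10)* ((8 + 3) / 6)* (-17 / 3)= 67203125 / 972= 69139.02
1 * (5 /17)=0.29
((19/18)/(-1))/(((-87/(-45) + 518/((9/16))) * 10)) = -19/166108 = -0.00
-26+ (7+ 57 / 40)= -703 / 40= -17.58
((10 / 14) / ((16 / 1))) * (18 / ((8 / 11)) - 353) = -14.65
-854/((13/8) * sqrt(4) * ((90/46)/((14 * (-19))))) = 20899088/585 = 35724.94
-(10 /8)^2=-25 /16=-1.56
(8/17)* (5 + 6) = 88/17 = 5.18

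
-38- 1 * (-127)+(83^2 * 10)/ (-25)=-13333/ 5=-2666.60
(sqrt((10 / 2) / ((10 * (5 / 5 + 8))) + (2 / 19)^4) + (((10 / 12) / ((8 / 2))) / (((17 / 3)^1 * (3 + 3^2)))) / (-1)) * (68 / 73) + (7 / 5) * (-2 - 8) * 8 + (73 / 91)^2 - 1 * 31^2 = -15558123773 / 14508312 + 34 * sqrt(261218) / 79059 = -1072.14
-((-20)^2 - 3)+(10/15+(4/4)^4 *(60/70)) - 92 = -10237/21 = -487.48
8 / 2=4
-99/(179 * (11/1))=-9/179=-0.05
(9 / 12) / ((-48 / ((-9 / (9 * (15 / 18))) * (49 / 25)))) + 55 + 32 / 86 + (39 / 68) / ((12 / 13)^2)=56.08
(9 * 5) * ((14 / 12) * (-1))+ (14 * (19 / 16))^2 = 14329 / 64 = 223.89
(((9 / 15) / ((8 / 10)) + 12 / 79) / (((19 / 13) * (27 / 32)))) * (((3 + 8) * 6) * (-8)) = -91520 / 237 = -386.16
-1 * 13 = -13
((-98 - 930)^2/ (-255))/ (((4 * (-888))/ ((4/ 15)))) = 0.31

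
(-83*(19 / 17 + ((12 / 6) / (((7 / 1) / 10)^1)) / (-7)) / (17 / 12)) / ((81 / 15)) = -327020 / 42483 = -7.70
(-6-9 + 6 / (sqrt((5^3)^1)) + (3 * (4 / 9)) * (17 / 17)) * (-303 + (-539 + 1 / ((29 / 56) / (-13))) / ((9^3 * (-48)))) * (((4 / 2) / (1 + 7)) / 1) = 4201930715 / 4059072-20497223 * sqrt(5) / 1127520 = 994.55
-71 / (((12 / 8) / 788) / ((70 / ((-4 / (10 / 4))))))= 4895450 / 3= 1631816.67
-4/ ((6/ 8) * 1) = -16/ 3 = -5.33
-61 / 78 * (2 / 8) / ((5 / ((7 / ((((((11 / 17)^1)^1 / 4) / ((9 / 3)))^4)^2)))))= -53365179273383190528 / 13933327265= -3830038458.04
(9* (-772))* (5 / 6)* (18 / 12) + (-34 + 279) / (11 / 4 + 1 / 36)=-42984 / 5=-8596.80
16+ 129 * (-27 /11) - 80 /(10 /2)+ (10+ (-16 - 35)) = -3934 /11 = -357.64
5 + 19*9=176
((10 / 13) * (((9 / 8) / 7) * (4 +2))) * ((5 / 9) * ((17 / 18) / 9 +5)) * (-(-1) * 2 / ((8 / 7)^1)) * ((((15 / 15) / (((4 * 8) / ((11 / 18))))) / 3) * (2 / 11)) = 20675 / 4852224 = 0.00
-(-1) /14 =1 /14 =0.07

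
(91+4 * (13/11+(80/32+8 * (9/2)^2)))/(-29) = -8291/319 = -25.99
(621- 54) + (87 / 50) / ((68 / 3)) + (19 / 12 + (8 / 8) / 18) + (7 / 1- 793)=-6648901 / 30600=-217.28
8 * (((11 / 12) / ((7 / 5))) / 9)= 0.58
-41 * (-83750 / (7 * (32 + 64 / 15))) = 25753125 / 1904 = 13525.80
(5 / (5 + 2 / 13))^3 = 274625 / 300763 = 0.91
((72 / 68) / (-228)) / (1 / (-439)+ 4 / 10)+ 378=71056513 / 187986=377.99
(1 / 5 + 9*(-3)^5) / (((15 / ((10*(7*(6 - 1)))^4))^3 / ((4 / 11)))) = -21497249184053125000000000000000 / 27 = -796194414224189814814814800000.00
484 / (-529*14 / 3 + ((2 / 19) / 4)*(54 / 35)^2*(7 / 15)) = -6034875 / 30780823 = -0.20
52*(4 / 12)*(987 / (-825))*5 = -103.68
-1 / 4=-0.25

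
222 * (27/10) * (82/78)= 40959/65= 630.14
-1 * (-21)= 21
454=454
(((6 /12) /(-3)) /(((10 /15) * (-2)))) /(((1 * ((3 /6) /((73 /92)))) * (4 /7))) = 511 /1472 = 0.35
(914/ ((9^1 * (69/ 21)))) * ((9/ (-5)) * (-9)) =57582/ 115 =500.71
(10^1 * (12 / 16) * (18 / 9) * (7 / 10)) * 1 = 10.50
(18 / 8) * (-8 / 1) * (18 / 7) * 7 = -324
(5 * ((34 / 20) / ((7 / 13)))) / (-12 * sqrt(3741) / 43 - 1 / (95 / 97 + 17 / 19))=30246728083 / 1045201061387 - 15819333816 * sqrt(3741) / 1045201061387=-0.90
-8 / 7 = -1.14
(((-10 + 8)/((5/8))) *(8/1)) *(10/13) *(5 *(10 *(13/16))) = -800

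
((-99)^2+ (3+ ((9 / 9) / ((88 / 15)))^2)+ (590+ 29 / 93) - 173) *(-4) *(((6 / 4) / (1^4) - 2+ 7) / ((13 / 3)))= -7361327933 / 120032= -61328.05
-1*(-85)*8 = 680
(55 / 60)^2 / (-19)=-121 / 2736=-0.04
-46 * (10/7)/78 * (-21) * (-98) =-22540/13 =-1733.85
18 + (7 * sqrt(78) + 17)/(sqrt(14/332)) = 18 + sqrt(1162) * (17/7 + sqrt(78)) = 401.84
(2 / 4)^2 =1 / 4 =0.25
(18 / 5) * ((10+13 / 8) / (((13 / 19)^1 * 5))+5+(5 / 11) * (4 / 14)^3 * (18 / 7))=1041401133 / 34334300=30.33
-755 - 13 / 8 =-6053 / 8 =-756.62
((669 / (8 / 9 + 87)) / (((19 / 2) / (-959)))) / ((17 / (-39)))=64340406 / 36499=1762.80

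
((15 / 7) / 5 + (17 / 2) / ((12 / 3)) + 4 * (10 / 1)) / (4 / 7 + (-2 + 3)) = 27.08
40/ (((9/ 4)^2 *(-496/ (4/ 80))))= -2/ 2511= -0.00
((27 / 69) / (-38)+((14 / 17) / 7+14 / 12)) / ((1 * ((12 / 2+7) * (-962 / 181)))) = -2569657 / 139360611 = -0.02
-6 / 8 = -3 / 4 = -0.75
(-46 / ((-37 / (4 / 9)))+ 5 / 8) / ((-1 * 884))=-0.00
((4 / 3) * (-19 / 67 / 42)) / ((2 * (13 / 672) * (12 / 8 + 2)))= -1216 / 18291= -0.07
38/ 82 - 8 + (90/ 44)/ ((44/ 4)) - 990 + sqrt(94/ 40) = -9895713/ 9922 + sqrt(235)/ 10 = -995.82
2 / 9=0.22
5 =5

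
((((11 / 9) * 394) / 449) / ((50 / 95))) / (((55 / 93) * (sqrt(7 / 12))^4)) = 5569584 / 550025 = 10.13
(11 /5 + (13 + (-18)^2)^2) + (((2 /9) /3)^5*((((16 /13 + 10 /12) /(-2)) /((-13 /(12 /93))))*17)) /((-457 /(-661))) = 58525198175463248368 /515317247463915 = 113571.20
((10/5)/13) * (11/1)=22/13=1.69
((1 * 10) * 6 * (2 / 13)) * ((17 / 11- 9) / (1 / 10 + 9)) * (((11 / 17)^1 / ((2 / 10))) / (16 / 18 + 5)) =-4.15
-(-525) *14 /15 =490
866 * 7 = 6062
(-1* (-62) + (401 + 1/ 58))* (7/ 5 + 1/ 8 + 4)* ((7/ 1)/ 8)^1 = 8308937/ 3712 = 2238.40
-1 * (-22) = 22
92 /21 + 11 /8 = 967 /168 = 5.76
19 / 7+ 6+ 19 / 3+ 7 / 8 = 2675 / 168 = 15.92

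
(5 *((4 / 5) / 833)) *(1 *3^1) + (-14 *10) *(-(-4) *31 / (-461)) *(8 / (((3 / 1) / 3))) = 115692572 / 384013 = 301.27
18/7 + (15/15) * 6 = 60/7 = 8.57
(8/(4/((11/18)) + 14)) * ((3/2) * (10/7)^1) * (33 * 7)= 21780/113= 192.74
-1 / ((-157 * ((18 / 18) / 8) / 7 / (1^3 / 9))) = 56 / 1413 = 0.04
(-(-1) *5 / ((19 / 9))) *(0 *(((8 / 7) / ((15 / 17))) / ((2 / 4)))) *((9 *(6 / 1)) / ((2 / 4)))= 0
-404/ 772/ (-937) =101/ 180841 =0.00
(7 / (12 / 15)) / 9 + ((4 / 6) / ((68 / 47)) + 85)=52897 / 612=86.43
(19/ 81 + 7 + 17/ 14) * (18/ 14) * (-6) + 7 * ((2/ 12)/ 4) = -25435/ 392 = -64.89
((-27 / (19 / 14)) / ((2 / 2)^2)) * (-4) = 1512 / 19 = 79.58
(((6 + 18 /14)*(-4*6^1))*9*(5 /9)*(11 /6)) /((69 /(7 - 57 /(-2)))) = -132770 /161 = -824.66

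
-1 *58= -58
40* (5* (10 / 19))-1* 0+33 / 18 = 12209 / 114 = 107.10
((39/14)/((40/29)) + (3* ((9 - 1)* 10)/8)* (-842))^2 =200066003291961/313600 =637965571.72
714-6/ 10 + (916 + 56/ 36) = 73393/ 45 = 1630.96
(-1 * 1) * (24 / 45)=-8 / 15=-0.53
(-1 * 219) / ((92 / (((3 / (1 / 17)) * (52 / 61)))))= -145197 / 1403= -103.49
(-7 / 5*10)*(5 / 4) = -35 / 2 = -17.50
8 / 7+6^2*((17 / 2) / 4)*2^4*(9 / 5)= 77152 / 35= 2204.34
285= 285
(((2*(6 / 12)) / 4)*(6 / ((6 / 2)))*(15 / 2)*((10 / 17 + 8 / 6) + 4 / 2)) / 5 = 50 / 17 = 2.94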